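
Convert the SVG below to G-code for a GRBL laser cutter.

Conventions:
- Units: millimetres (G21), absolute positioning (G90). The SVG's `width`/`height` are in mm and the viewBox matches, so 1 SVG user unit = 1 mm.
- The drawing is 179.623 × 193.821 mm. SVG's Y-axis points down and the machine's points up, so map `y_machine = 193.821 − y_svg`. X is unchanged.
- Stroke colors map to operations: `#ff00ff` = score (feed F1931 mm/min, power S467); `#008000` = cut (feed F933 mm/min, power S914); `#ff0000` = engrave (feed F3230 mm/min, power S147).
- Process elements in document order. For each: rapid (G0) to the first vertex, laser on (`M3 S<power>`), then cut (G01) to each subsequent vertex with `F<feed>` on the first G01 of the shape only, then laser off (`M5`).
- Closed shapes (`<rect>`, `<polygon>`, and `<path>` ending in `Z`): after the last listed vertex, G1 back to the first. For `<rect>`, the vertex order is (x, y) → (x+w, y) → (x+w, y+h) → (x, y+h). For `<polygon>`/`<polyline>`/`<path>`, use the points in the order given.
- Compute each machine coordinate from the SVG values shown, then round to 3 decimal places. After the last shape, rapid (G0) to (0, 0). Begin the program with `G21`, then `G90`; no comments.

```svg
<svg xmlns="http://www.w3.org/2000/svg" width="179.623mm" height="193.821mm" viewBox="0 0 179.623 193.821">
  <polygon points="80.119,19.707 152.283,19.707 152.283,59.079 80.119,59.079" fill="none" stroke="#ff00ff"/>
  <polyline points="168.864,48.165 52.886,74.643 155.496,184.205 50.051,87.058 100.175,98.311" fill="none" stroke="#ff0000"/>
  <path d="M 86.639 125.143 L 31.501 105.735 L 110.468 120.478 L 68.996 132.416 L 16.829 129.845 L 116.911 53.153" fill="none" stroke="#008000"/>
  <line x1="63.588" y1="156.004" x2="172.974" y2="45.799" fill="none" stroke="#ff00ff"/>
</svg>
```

viewBox `0 0 179.623 193.821` with mm width/height → 1 unit = 1 mm. Flip: y_m = 193.821 − y_svg.

**Shape 1** — `<polygon>` rectangle, stroke `#ff00ff` → score (S467, F1931). Machine vertices: (80.119,174.114) → (152.283,174.114) → (152.283,134.742) → (80.119,134.742) → (80.119,174.114). Closed: final G1 returns to the first vertex.

**Shape 2** — `<polyline>` open polyline, stroke `#ff0000` → engrave (S147, F3230). Machine vertices: (168.864,145.656) → (52.886,119.178) → (155.496,9.616) → (50.051,106.763) → (100.175,95.510). Open path.

**Shape 3** — `<path>` open polyline, stroke `#008000` → cut (S914, F933). Machine vertices: (86.639,68.678) → (31.501,88.086) → (110.468,73.343) → (68.996,61.405) → (16.829,63.976) → (116.911,140.668). Open path.

**Shape 4** — `<line>` line segment, stroke `#ff00ff` → score (S467, F1931). Machine vertices: (63.588,37.817) → (172.974,148.022). Open path.

G21
G90
G0 X80.119 Y174.114
M3 S467
G01 X152.283 Y174.114 F1931
G01 X152.283 Y134.742
G01 X80.119 Y134.742
G01 X80.119 Y174.114
M5
G0 X168.864 Y145.656
M3 S147
G01 X52.886 Y119.178 F3230
G01 X155.496 Y9.616
G01 X50.051 Y106.763
G01 X100.175 Y95.510
M5
G0 X86.639 Y68.678
M3 S914
G01 X31.501 Y88.086 F933
G01 X110.468 Y73.343
G01 X68.996 Y61.405
G01 X16.829 Y63.976
G01 X116.911 Y140.668
M5
G0 X63.588 Y37.817
M3 S467
G01 X172.974 Y148.022 F1931
M5
G0 X0.000 Y0.000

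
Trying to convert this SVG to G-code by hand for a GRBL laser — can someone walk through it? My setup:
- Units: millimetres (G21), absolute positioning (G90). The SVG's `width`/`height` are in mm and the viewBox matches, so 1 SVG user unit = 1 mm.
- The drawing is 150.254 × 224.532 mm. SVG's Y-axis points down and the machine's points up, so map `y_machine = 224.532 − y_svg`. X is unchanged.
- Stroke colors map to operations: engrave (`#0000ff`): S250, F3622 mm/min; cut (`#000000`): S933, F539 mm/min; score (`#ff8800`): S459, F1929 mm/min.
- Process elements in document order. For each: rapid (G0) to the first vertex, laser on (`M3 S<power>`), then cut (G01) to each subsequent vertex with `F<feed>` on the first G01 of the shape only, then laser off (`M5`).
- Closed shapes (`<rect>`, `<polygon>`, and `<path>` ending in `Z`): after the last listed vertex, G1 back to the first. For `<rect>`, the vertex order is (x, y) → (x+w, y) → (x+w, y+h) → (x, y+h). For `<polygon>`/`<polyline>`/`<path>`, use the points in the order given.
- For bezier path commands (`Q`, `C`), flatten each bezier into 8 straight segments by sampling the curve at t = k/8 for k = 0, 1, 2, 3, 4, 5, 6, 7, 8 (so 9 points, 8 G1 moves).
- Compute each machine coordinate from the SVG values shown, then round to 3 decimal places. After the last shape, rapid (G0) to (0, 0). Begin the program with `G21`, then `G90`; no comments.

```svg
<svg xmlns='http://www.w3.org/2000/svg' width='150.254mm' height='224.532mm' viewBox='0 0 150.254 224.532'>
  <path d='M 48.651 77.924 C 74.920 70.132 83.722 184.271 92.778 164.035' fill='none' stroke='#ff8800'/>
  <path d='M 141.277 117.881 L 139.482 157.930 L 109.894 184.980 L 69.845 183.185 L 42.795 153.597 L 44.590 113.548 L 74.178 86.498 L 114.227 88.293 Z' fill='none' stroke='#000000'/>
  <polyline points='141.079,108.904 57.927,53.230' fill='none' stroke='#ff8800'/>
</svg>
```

G21
G90
G0 X48.651 Y146.608
M3 S459
G01 X57.718 Y144.315 F1929
G01 X65.355 Y133.595
G01 X71.769 Y117.450
G01 X77.169 Y98.886
G01 X81.763 Y80.905
G01 X85.757 Y66.511
G01 X89.359 Y58.707
G01 X92.778 Y60.497
M5
G0 X141.277 Y106.651
M3 S933
G01 X139.482 Y66.602 F539
G01 X109.894 Y39.552
G01 X69.845 Y41.347
G01 X42.795 Y70.935
G01 X44.590 Y110.984
G01 X74.178 Y138.034
G01 X114.227 Y136.239
G01 X141.277 Y106.651
M5
G0 X141.079 Y115.628
M3 S459
G01 X57.927 Y171.302 F1929
M5
G0 X0.000 Y0.000

viewBox `0 0 150.254 224.532` with mm width/height → 1 unit = 1 mm. Flip: y_m = 224.532 − y_svg.

**Shape 1** — `<path>` cubic bezier, stroke `#ff8800` → score (S459, F1929). Control points (SVG): P0=(48.651,77.924), P1=(74.920,70.132), P2=(83.722,184.271), P3=(92.778,164.035); sampled at t=k/8. Machine vertices: (48.651,146.608) → (57.718,144.315) → (65.355,133.595) → (71.769,117.450) → (77.169,98.886) → (81.763,80.905) → (85.757,66.511) → (89.359,58.707) → (92.778,60.497). Open path.

**Shape 2** — `<path>` regular polygon, stroke `#000000` → cut (S933, F539). Machine vertices: (141.277,106.651) → (139.482,66.602) → (109.894,39.552) → (69.845,41.347) → (42.795,70.935) → (44.590,110.984) → (74.178,138.034) → (114.227,136.239) → (141.277,106.651). Closed: final G1 returns to the first vertex.

**Shape 3** — `<polyline>` line segment, stroke `#ff8800` → score (S459, F1929). Machine vertices: (141.079,115.628) → (57.927,171.302). Open path.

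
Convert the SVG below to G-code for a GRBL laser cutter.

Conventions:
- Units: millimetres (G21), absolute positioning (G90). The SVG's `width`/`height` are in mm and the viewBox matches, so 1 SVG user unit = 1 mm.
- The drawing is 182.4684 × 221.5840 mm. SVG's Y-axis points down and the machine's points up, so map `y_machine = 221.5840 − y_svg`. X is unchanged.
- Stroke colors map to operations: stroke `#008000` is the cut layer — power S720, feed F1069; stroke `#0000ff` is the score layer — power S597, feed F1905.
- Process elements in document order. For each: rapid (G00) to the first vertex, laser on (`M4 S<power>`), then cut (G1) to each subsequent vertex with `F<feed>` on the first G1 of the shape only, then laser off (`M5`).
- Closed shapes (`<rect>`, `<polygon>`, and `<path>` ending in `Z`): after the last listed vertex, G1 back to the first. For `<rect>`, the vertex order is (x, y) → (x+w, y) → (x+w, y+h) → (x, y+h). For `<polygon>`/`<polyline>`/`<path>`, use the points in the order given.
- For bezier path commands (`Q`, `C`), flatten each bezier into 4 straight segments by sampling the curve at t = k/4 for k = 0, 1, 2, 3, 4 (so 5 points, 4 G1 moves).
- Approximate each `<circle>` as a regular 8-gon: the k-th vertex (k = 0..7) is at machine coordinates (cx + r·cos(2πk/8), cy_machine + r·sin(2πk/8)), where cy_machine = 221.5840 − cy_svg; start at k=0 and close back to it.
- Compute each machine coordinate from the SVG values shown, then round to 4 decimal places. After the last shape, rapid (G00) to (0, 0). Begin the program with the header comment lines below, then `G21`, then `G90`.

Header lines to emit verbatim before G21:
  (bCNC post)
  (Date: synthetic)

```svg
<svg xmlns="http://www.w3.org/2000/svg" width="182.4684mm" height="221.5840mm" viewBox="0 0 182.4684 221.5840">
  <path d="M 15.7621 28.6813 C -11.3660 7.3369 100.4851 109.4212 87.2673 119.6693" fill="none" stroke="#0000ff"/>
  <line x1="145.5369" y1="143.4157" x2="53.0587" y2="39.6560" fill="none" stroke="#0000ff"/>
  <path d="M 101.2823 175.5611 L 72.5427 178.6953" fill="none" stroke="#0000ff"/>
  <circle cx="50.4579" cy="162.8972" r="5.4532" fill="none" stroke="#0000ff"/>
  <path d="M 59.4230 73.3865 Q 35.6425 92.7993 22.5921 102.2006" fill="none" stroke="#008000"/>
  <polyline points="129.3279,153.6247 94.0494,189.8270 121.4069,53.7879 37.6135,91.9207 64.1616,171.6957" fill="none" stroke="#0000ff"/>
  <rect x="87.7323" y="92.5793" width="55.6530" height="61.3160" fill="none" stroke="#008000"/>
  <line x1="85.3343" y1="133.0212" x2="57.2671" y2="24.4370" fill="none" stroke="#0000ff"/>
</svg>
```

1 u = 1 mm; y_m = 221.5840 − y.

[1] `<path>` cubic bezier, #0000ff→score S597 F1905: (15.7621,192.9027) → (17.3489,189.1316) → (46.2983,159.2559) → (77.8560,123.4565) → (87.2673,101.9147)

[2] `<line>` line segment, #0000ff→score S597 F1905: (145.5369,78.1683) → (53.0587,181.9280)

[3] `<path>` line segment, #0000ff→score S597 F1905: (101.2823,46.0229) → (72.5427,42.8887)

[4] `<circle>` circle, #0000ff→score S597 F1905: (55.9111,58.6868) → (54.3139,62.5428) → (50.4579,64.1400) → (46.6019,62.5428) → (45.0047,58.6868) → (46.6019,54.8308) → (50.4579,53.2336) → (54.3139,54.8308) → (55.9111,58.6868) (closed)

[5] `<path>` quadratic bezier, #008000→cut S720 F1069: (59.4230,148.1975) → (48.2034,139.1168) → (38.3250,131.2876) → (29.7879,124.7098) → (22.5921,119.3834)

[6] `<polyline>` open polyline, #0000ff→score S597 F1905: (129.3279,67.9593) → (94.0494,31.7570) → (121.4069,167.7961) → (37.6135,129.6633) → (64.1616,49.8883)

[7] `<rect>` rectangle, #008000→cut S720 F1069: (87.7323,129.0047) → (143.3853,129.0047) → (143.3853,67.6887) → (87.7323,67.6887) → (87.7323,129.0047) (closed)

[8] `<line>` line segment, #0000ff→score S597 F1905: (85.3343,88.5628) → (57.2671,197.1470)

(bCNC post)
(Date: synthetic)
G21
G90
G00 X15.7621 Y192.9027
M4 S597
G1 X17.3489 Y189.1316 F1905
G1 X46.2983 Y159.2559
G1 X77.8560 Y123.4565
G1 X87.2673 Y101.9147
M5
G00 X145.5369 Y78.1683
M4 S597
G1 X53.0587 Y181.9280 F1905
M5
G00 X101.2823 Y46.0229
M4 S597
G1 X72.5427 Y42.8887 F1905
M5
G00 X55.9111 Y58.6868
M4 S597
G1 X54.3139 Y62.5428 F1905
G1 X50.4579 Y64.1400
G1 X46.6019 Y62.5428
G1 X45.0047 Y58.6868
G1 X46.6019 Y54.8308
G1 X50.4579 Y53.2336
G1 X54.3139 Y54.8308
G1 X55.9111 Y58.6868
M5
G00 X59.4230 Y148.1975
M4 S720
G1 X48.2034 Y139.1168 F1069
G1 X38.3250 Y131.2876
G1 X29.7879 Y124.7098
G1 X22.5921 Y119.3834
M5
G00 X129.3279 Y67.9593
M4 S597
G1 X94.0494 Y31.7570 F1905
G1 X121.4069 Y167.7961
G1 X37.6135 Y129.6633
G1 X64.1616 Y49.8883
M5
G00 X87.7323 Y129.0047
M4 S720
G1 X143.3853 Y129.0047 F1069
G1 X143.3853 Y67.6887
G1 X87.7323 Y67.6887
G1 X87.7323 Y129.0047
M5
G00 X85.3343 Y88.5628
M4 S597
G1 X57.2671 Y197.1470 F1905
M5
G00 X0.0000 Y0.0000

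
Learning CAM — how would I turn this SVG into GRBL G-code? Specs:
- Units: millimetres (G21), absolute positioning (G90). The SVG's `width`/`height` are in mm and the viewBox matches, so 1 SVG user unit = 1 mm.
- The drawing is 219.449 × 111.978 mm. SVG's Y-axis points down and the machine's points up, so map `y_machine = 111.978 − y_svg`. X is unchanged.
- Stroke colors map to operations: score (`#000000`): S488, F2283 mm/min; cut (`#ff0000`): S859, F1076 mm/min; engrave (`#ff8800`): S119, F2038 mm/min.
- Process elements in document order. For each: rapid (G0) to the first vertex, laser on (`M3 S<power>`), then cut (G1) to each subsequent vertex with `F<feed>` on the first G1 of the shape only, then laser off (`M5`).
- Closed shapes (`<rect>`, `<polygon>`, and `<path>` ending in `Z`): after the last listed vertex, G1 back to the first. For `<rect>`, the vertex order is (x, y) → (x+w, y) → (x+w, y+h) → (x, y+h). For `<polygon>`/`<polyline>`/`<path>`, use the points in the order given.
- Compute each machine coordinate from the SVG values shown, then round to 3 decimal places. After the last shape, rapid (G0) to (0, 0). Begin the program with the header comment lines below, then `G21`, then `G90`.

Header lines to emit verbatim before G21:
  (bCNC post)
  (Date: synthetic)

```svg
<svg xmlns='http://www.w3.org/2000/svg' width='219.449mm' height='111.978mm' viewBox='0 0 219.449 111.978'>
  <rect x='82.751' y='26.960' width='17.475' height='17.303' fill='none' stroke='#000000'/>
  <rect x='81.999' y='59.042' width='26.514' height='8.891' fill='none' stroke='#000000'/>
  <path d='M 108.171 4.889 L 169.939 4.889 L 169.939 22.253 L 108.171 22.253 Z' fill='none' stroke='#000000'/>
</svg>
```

viewBox `0 0 219.449 111.978` with mm width/height → 1 unit = 1 mm. Flip: y_m = 111.978 − y_svg.

**Shape 1** — `<rect>` rectangle, stroke `#000000` → score (S488, F2283). Machine vertices: (82.751,85.018) → (100.226,85.018) → (100.226,67.715) → (82.751,67.715) → (82.751,85.018). Closed: final G1 returns to the first vertex.

**Shape 2** — `<rect>` rectangle, stroke `#000000` → score (S488, F2283). Machine vertices: (81.999,52.936) → (108.513,52.936) → (108.513,44.045) → (81.999,44.045) → (81.999,52.936). Closed: final G1 returns to the first vertex.

**Shape 3** — `<path>` rectangle, stroke `#000000` → score (S488, F2283). Machine vertices: (108.171,107.089) → (169.939,107.089) → (169.939,89.725) → (108.171,89.725) → (108.171,107.089). Closed: final G1 returns to the first vertex.

(bCNC post)
(Date: synthetic)
G21
G90
G0 X82.751 Y85.018
M3 S488
G1 X100.226 Y85.018 F2283
G1 X100.226 Y67.715
G1 X82.751 Y67.715
G1 X82.751 Y85.018
M5
G0 X81.999 Y52.936
M3 S488
G1 X108.513 Y52.936 F2283
G1 X108.513 Y44.045
G1 X81.999 Y44.045
G1 X81.999 Y52.936
M5
G0 X108.171 Y107.089
M3 S488
G1 X169.939 Y107.089 F2283
G1 X169.939 Y89.725
G1 X108.171 Y89.725
G1 X108.171 Y107.089
M5
G0 X0.000 Y0.000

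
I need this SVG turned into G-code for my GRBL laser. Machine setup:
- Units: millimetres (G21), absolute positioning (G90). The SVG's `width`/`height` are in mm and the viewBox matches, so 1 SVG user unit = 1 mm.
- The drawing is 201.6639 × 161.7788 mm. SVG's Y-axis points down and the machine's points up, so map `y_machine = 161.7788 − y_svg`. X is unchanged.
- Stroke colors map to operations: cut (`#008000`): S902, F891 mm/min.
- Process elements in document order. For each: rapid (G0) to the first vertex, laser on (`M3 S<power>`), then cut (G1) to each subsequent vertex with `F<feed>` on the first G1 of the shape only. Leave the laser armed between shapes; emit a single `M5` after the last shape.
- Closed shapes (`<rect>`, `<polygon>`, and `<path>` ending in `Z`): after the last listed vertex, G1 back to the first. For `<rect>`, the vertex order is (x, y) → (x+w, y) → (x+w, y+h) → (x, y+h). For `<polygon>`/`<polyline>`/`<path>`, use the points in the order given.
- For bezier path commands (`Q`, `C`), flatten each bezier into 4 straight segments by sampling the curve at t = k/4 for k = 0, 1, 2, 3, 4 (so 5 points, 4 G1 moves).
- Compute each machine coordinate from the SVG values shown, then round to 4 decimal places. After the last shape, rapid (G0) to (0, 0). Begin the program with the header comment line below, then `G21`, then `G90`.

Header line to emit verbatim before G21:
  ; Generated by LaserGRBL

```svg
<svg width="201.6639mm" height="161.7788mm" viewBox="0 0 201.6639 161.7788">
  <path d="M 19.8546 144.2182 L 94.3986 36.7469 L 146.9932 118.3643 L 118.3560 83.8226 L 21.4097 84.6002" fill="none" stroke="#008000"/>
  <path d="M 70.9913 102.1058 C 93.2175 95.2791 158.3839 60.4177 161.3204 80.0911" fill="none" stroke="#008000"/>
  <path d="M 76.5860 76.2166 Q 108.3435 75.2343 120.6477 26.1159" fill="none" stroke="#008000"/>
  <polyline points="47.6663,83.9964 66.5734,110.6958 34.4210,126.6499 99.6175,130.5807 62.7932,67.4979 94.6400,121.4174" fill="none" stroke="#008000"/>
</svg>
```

Since the viewBox matches the mm dimensions, user units are millimetres directly. The only transform is the Y-flip y_m = 161.7788 − y_svg.

Shape 1 is a open polyline drawn with `<path>`. Its stroke #008000 means cut at S902, F891. After flipping Y the toolpath is (19.8546,17.5606) → (94.3986,125.0319) → (146.9932,43.4145) → (118.3560,77.9562) → (21.4097,77.1786).

Shape 2 is a cubic bezier drawn with `<path>`. Its stroke #008000 means cut at S902, F891. After flipping Y the toolpath is (70.9913,59.6730) → (94.0690,68.7594) → (123.3895,80.6179) → (149.0932,87.5076) → (161.3204,81.6877).

Shape 3 is a quadratic bezier drawn with `<path>`. Its stroke #008000 means cut at S902, F891. After flipping Y the toolpath is (76.5860,85.5622) → (91.2489,89.0619) → (103.4802,98.5785) → (113.2798,114.1122) → (120.6477,135.6629).

Shape 4 is a open polyline drawn with `<polyline>`. Its stroke #008000 means cut at S902, F891. After flipping Y the toolpath is (47.6663,77.7824) → (66.5734,51.0830) → (34.4210,35.1289) → (99.6175,31.1981) → (62.7932,94.2809) → (94.6400,40.3614).

; Generated by LaserGRBL
G21
G90
G0 X19.8546 Y17.5606
M3 S902
G1 X94.3986 Y125.0319 F891
G1 X146.9932 Y43.4145
G1 X118.3560 Y77.9562
G1 X21.4097 Y77.1786
G0 X70.9913 Y59.6730
M3 S902
G1 X94.0690 Y68.7594 F891
G1 X123.3895 Y80.6179
G1 X149.0932 Y87.5076
G1 X161.3204 Y81.6877
G0 X76.5860 Y85.5622
M3 S902
G1 X91.2489 Y89.0619 F891
G1 X103.4802 Y98.5785
G1 X113.2798 Y114.1122
G1 X120.6477 Y135.6629
G0 X47.6663 Y77.7824
M3 S902
G1 X66.5734 Y51.0830 F891
G1 X34.4210 Y35.1289
G1 X99.6175 Y31.1981
G1 X62.7932 Y94.2809
G1 X94.6400 Y40.3614
M5
G0 X0.0000 Y0.0000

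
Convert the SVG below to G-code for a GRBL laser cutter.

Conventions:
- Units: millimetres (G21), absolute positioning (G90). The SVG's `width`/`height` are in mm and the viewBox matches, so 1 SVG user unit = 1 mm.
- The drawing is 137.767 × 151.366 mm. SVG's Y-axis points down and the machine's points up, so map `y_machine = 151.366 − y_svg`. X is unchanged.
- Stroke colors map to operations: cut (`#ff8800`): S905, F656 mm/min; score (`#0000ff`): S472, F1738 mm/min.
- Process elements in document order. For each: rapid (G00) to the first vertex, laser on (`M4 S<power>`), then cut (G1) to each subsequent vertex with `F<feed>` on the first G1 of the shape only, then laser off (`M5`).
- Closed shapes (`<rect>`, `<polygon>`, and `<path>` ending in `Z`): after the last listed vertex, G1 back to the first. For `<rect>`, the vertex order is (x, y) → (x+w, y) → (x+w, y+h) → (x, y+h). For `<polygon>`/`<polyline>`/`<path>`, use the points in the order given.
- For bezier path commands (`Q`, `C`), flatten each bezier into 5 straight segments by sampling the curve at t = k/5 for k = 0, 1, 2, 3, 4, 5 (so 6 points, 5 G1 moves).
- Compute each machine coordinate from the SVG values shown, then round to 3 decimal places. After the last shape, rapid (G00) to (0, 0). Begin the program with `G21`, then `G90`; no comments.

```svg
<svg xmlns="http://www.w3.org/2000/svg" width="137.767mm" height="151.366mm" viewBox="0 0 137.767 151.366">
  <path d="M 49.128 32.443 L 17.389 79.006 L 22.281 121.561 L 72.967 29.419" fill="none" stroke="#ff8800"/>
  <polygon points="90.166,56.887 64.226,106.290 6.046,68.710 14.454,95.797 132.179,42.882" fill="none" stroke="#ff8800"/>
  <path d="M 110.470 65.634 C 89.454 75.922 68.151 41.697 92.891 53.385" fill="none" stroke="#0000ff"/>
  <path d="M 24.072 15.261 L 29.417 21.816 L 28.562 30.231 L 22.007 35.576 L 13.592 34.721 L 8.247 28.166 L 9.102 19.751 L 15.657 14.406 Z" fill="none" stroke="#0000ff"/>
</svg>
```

Since the viewBox matches the mm dimensions, user units are millimetres directly. The only transform is the Y-flip y_m = 151.366 − y_svg.

Shape 1 is a open polyline drawn with `<path>`. Its stroke #ff8800 means cut at S905, F656. After flipping Y the toolpath is (49.128,118.923) → (17.389,72.360) → (22.281,29.805) → (72.967,121.947).

Shape 2 is a closed polygon drawn with `<polygon>`. Its stroke #ff8800 means cut at S905, F656. After flipping Y the toolpath is (90.166,94.479) → (64.226,45.076) → (6.046,82.656) → (14.454,55.569) → (132.179,108.484) → (90.166,94.479), returning to the start.

Shape 3 is a cubic bezier drawn with `<path>`. Its stroke #0000ff means score at S472, F1738. After flipping Y the toolpath is (110.470,85.732) → (98.197,84.177) → (88.078,88.965) → (82.339,95.756) → (83.202,100.208) → (92.891,97.981).

Shape 4 is a regular polygon drawn with `<path>`. Its stroke #0000ff means score at S472, F1738. After flipping Y the toolpath is (24.072,136.105) → (29.417,129.550) → (28.562,121.135) → (22.007,115.790) → (13.592,116.645) → (8.247,123.200) → (9.102,131.615) → (15.657,136.960) → (24.072,136.105), returning to the start.

G21
G90
G00 X49.128 Y118.923
M4 S905
G1 X17.389 Y72.360 F656
G1 X22.281 Y29.805
G1 X72.967 Y121.947
M5
G00 X90.166 Y94.479
M4 S905
G1 X64.226 Y45.076 F656
G1 X6.046 Y82.656
G1 X14.454 Y55.569
G1 X132.179 Y108.484
G1 X90.166 Y94.479
M5
G00 X110.470 Y85.732
M4 S472
G1 X98.197 Y84.177 F1738
G1 X88.078 Y88.965
G1 X82.339 Y95.756
G1 X83.202 Y100.208
G1 X92.891 Y97.981
M5
G00 X24.072 Y136.105
M4 S472
G1 X29.417 Y129.550 F1738
G1 X28.562 Y121.135
G1 X22.007 Y115.790
G1 X13.592 Y116.645
G1 X8.247 Y123.200
G1 X9.102 Y131.615
G1 X15.657 Y136.960
G1 X24.072 Y136.105
M5
G00 X0.000 Y0.000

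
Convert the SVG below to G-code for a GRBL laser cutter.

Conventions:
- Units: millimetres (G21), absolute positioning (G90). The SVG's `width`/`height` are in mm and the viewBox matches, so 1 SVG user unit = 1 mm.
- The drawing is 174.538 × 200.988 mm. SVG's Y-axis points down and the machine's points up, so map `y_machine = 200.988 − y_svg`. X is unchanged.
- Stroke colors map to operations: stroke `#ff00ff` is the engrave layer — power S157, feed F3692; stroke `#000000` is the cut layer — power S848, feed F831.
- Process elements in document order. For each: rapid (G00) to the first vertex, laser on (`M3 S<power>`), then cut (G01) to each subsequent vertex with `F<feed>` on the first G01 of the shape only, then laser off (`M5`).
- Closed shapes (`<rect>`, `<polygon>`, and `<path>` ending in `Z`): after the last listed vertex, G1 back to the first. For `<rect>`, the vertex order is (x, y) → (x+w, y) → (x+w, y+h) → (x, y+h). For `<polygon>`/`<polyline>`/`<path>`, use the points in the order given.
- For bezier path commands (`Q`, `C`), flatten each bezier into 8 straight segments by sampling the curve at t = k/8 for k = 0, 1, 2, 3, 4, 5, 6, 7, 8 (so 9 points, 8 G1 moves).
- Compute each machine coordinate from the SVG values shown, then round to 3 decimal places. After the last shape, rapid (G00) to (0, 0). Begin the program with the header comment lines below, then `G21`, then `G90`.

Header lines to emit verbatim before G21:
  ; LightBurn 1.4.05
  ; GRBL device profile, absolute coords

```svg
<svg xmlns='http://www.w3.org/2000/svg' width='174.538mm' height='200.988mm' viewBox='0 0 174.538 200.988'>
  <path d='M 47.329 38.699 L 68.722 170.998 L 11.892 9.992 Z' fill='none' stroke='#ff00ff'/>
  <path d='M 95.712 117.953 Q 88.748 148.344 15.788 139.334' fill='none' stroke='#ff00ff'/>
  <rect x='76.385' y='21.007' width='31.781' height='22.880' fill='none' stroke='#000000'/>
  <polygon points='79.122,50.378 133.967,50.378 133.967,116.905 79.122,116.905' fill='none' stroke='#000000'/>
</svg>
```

; LightBurn 1.4.05
; GRBL device profile, absolute coords
G21
G90
G00 X47.329 Y162.289
M3 S157
G01 X68.722 Y29.990 F3692
G01 X11.892 Y190.996
G01 X47.329 Y162.289
M5
G00 X95.712 Y83.035
M3 S157
G01 X92.940 Y76.053 F3692
G01 X88.105 Y70.302
G01 X81.208 Y65.783
G01 X72.249 Y62.494
G01 X61.227 Y60.437
G01 X48.143 Y59.612
G01 X32.997 Y60.017
G01 X15.788 Y61.654
M5
G00 X76.385 Y179.981
M3 S848
G01 X108.166 Y179.981 F831
G01 X108.166 Y157.101
G01 X76.385 Y157.101
G01 X76.385 Y179.981
M5
G00 X79.122 Y150.610
M3 S848
G01 X133.967 Y150.610 F831
G01 X133.967 Y84.083
G01 X79.122 Y84.083
G01 X79.122 Y150.610
M5
G00 X0.000 Y0.000

Since the viewBox matches the mm dimensions, user units are millimetres directly. The only transform is the Y-flip y_m = 200.988 − y_svg.

Shape 1 is a closed polygon drawn with `<path>`. Its stroke #ff00ff means engrave at S157, F3692. After flipping Y the toolpath is (47.329,162.289) → (68.722,29.990) → (11.892,190.996) → (47.329,162.289), returning to the start.

Shape 2 is a quadratic bezier drawn with `<path>`. Its stroke #ff00ff means engrave at S157, F3692. After flipping Y the toolpath is (95.712,83.035) → (92.940,76.053) → (88.105,70.302) → (81.208,65.783) → (72.249,62.494) → (61.227,60.437) → (48.143,59.612) → (32.997,60.017) → (15.788,61.654).

Shape 3 is a rectangle drawn with `<rect>`. Its stroke #000000 means cut at S848, F831. After flipping Y the toolpath is (76.385,179.981) → (108.166,179.981) → (108.166,157.101) → (76.385,157.101) → (76.385,179.981), returning to the start.

Shape 4 is a rectangle drawn with `<polygon>`. Its stroke #000000 means cut at S848, F831. After flipping Y the toolpath is (79.122,150.610) → (133.967,150.610) → (133.967,84.083) → (79.122,84.083) → (79.122,150.610), returning to the start.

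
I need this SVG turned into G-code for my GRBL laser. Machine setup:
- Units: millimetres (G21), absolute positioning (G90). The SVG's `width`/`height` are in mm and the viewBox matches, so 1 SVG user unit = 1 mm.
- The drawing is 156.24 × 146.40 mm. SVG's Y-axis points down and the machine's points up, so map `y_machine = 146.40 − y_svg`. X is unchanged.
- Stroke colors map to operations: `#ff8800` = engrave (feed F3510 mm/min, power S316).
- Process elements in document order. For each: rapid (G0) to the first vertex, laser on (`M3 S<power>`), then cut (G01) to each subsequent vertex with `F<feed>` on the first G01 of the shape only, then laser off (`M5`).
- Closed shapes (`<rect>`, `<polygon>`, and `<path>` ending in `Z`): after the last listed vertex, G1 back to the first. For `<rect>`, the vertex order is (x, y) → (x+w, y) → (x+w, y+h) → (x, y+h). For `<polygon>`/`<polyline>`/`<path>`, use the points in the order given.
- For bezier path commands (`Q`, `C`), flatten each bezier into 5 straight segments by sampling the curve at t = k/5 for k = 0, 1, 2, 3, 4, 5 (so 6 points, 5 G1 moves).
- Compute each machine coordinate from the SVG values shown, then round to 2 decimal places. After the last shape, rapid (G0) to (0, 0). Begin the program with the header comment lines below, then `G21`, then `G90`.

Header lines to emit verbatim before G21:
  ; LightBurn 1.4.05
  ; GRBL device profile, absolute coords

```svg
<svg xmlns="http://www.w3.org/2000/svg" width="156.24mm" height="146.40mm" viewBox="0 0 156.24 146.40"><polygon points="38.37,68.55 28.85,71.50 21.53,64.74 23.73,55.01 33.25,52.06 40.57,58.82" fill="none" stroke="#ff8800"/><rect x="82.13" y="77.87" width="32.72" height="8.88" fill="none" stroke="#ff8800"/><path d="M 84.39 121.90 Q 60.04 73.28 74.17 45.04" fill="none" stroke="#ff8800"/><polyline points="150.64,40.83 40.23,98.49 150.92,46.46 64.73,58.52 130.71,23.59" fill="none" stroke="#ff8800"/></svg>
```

viewBox `0 0 156.24 146.40` with mm width/height → 1 unit = 1 mm. Flip: y_m = 146.40 − y_svg.

**Shape 1** — `<polygon>` regular polygon, stroke `#ff8800` → engrave (S316, F3510). Machine vertices: (38.37,77.85) → (28.85,74.90) → (21.53,81.66) → (23.73,91.39) → (33.25,94.34) → (40.57,87.58) → (38.37,77.85). Closed: final G1 returns to the first vertex.

**Shape 2** — `<rect>` rectangle, stroke `#ff8800` → engrave (S316, F3510). Machine vertices: (82.13,68.53) → (114.85,68.53) → (114.85,59.65) → (82.13,59.65) → (82.13,68.53). Closed: final G1 returns to the first vertex.

**Shape 3** — `<path>` quadratic bezier, stroke `#ff8800` → engrave (S316, F3510). Control points (SVG): P0=(84.39,121.90), P1=(60.04,73.28), P2=(74.17,45.04); sampled at t=k/5. Machine vertices: (84.39,24.50) → (76.19,43.13) → (71.07,60.14) → (69.02,75.51) → (70.06,89.25) → (74.17,101.36). Open path.

**Shape 4** — `<polyline>` open polyline, stroke `#ff8800` → engrave (S316, F3510). Machine vertices: (150.64,105.57) → (40.23,47.91) → (150.92,99.94) → (64.73,87.88) → (130.71,122.81). Open path.

; LightBurn 1.4.05
; GRBL device profile, absolute coords
G21
G90
G0 X38.37 Y77.85
M3 S316
G01 X28.85 Y74.90 F3510
G01 X21.53 Y81.66
G01 X23.73 Y91.39
G01 X33.25 Y94.34
G01 X40.57 Y87.58
G01 X38.37 Y77.85
M5
G0 X82.13 Y68.53
M3 S316
G01 X114.85 Y68.53 F3510
G01 X114.85 Y59.65
G01 X82.13 Y59.65
G01 X82.13 Y68.53
M5
G0 X84.39 Y24.50
M3 S316
G01 X76.19 Y43.13 F3510
G01 X71.07 Y60.14
G01 X69.02 Y75.51
G01 X70.06 Y89.25
G01 X74.17 Y101.36
M5
G0 X150.64 Y105.57
M3 S316
G01 X40.23 Y47.91 F3510
G01 X150.92 Y99.94
G01 X64.73 Y87.88
G01 X130.71 Y122.81
M5
G0 X0.00 Y0.00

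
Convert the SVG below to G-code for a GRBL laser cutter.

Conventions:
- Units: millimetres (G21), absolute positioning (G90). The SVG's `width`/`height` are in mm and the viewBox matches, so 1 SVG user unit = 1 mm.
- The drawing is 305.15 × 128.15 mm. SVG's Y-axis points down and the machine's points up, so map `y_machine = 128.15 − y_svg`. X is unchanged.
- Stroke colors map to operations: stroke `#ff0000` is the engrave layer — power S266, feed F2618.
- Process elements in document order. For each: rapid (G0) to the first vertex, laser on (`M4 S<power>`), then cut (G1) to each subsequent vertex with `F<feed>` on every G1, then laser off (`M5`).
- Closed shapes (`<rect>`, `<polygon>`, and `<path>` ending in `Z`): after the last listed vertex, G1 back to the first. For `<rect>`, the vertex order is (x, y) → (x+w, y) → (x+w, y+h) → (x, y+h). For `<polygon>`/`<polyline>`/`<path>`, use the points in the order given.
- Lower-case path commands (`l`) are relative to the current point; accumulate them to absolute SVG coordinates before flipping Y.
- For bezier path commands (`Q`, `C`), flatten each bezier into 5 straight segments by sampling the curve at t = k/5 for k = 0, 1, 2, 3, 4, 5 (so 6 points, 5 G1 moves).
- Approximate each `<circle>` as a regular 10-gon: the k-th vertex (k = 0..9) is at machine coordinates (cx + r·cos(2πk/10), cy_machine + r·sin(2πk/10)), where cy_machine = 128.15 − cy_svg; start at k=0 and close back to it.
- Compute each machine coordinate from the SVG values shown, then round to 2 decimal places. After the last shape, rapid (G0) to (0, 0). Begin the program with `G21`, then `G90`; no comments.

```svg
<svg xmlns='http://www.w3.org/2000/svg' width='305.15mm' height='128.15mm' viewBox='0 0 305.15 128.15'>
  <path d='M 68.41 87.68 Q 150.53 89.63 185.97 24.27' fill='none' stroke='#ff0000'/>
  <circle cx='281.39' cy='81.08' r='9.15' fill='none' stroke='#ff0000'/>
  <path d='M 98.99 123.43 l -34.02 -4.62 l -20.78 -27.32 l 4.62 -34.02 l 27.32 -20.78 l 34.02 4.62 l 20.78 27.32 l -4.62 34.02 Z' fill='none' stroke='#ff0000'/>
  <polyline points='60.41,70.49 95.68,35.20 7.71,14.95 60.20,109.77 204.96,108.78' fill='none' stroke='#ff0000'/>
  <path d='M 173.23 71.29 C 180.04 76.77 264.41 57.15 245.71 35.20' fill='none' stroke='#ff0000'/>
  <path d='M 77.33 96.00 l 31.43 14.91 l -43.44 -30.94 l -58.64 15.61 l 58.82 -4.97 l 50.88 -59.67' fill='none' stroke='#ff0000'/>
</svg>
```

G21
G90
G0 X68.41 Y40.47
M4 S266
G1 X99.39 Y42.38 F2618
G1 X126.64 Y49.68 F2618
G1 X150.15 Y62.36 F2618
G1 X169.93 Y80.43 F2618
G1 X185.97 Y103.88 F2618
M5
G0 X290.54 Y47.07
M4 S266
G1 X288.79 Y52.45 F2618
G1 X284.22 Y55.77 F2618
G1 X278.56 Y55.77 F2618
G1 X273.99 Y52.45 F2618
G1 X272.24 Y47.07 F2618
G1 X273.99 Y41.69 F2618
G1 X278.56 Y38.37 F2618
G1 X284.22 Y38.37 F2618
G1 X288.79 Y41.69 F2618
G1 X290.54 Y47.07 F2618
M5
G0 X98.99 Y4.72
M4 S266
G1 X64.97 Y9.34 F2618
G1 X44.19 Y36.66 F2618
G1 X48.81 Y70.68 F2618
G1 X76.13 Y91.46 F2618
G1 X110.15 Y86.84 F2618
G1 X130.93 Y59.52 F2618
G1 X126.31 Y25.50 F2618
G1 X98.99 Y4.72 F2618
M5
G0 X60.41 Y57.66
M4 S266
G1 X95.68 Y92.95 F2618
G1 X7.71 Y113.20 F2618
G1 X60.20 Y18.38 F2618
G1 X204.96 Y19.37 F2618
M5
G0 X173.23 Y56.86
M4 S266
G1 X185.18 Y56.40 F2618
G1 X207.07 Y60.87 F2618
G1 X230.24 Y69.19 F2618
G1 X246.01 Y80.24 F2618
G1 X245.71 Y92.95 F2618
M5
G0 X77.33 Y32.15
M4 S266
G1 X108.76 Y17.24 F2618
G1 X65.32 Y48.18 F2618
G1 X6.68 Y32.57 F2618
G1 X65.50 Y37.54 F2618
G1 X116.38 Y97.21 F2618
M5
G0 X0.00 Y0.00

Since the viewBox matches the mm dimensions, user units are millimetres directly. The only transform is the Y-flip y_m = 128.15 − y_svg.

Shape 1 is a quadratic bezier drawn with `<path>`. Its stroke #ff0000 means engrave at S266, F2618. After flipping Y the toolpath is (68.41,40.47) → (99.39,42.38) → (126.64,49.68) → (150.15,62.36) → (169.93,80.43) → (185.97,103.88).

Shape 2 is a circle drawn with `<circle>`. Its stroke #ff0000 means engrave at S266, F2618. After flipping Y the toolpath is (290.54,47.07) → (288.79,52.45) → (284.22,55.77) → (278.56,55.77) → (273.99,52.45) → (272.24,47.07) → (273.99,41.69) → (278.56,38.37) → (284.22,38.37) → (288.79,41.69) → (290.54,47.07), returning to the start.

Shape 3 is a regular polygon drawn with `<path>`. Its stroke #ff0000 means engrave at S266, F2618. After flipping Y the toolpath is (98.99,4.72) → (64.97,9.34) → (44.19,36.66) → (48.81,70.68) → (76.13,91.46) → (110.15,86.84) → (130.93,59.52) → (126.31,25.50) → (98.99,4.72), returning to the start.

Shape 4 is a open polyline drawn with `<polyline>`. Its stroke #ff0000 means engrave at S266, F2618. After flipping Y the toolpath is (60.41,57.66) → (95.68,92.95) → (7.71,113.20) → (60.20,18.38) → (204.96,19.37).

Shape 5 is a cubic bezier drawn with `<path>`. Its stroke #ff0000 means engrave at S266, F2618. After flipping Y the toolpath is (173.23,56.86) → (185.18,56.40) → (207.07,60.87) → (230.24,69.19) → (246.01,80.24) → (245.71,92.95).

Shape 6 is a open polyline drawn with `<path>`. Its stroke #ff0000 means engrave at S266, F2618. After flipping Y the toolpath is (77.33,32.15) → (108.76,17.24) → (65.32,48.18) → (6.68,32.57) → (65.50,37.54) → (116.38,97.21).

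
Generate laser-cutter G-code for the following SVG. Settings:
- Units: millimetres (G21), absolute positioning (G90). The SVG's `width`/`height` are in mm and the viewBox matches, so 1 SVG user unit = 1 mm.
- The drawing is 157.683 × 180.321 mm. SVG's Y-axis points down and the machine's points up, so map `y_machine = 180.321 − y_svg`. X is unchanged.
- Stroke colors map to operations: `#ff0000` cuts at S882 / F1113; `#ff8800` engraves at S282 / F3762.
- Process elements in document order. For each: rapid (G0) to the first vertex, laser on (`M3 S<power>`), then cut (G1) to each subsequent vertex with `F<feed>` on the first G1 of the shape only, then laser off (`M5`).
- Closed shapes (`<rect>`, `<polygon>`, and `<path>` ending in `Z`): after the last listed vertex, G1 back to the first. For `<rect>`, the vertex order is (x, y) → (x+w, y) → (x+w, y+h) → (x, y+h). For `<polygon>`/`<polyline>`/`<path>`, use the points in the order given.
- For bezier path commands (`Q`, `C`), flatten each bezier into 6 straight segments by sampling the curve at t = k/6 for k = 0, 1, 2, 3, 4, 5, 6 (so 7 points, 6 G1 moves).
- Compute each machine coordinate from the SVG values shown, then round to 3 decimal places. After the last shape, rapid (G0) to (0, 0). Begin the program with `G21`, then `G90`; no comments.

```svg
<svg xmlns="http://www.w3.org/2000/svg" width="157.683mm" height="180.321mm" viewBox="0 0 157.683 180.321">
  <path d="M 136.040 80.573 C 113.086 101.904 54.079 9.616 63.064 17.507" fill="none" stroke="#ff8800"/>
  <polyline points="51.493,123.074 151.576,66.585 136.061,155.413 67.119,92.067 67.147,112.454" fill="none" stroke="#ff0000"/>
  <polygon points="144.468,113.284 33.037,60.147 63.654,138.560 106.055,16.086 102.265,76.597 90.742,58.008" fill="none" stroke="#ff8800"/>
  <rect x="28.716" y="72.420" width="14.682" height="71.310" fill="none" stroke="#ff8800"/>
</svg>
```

G21
G90
G0 X136.040 Y99.748
M3 S282
G1 X122.040 Y97.561 F3762
G1 X104.922 Y108.372
G1 X87.575 Y126.241
G1 X72.889 Y145.230
G1 X63.756 Y159.401
G1 X63.064 Y162.814
M5
G0 X51.493 Y57.247
M3 S882
G1 X151.576 Y113.736 F1113
G1 X136.061 Y24.908
G1 X67.119 Y88.254
G1 X67.147 Y67.867
M5
G0 X144.468 Y67.037
M3 S282
G1 X33.037 Y120.174 F3762
G1 X63.654 Y41.761
G1 X106.055 Y164.235
G1 X102.265 Y103.724
G1 X90.742 Y122.313
G1 X144.468 Y67.037
M5
G0 X28.716 Y107.901
M3 S282
G1 X43.398 Y107.901 F3762
G1 X43.398 Y36.591
G1 X28.716 Y36.591
G1 X28.716 Y107.901
M5
G0 X0.000 Y0.000

Since the viewBox matches the mm dimensions, user units are millimetres directly. The only transform is the Y-flip y_m = 180.321 − y_svg.

Shape 1 is a cubic bezier drawn with `<path>`. Its stroke #ff8800 means engrave at S282, F3762. After flipping Y the toolpath is (136.040,99.748) → (122.040,97.561) → (104.922,108.372) → (87.575,126.241) → (72.889,145.230) → (63.756,159.401) → (63.064,162.814).

Shape 2 is a open polyline drawn with `<polyline>`. Its stroke #ff0000 means cut at S882, F1113. After flipping Y the toolpath is (51.493,57.247) → (151.576,113.736) → (136.061,24.908) → (67.119,88.254) → (67.147,67.867).

Shape 3 is a closed polygon drawn with `<polygon>`. Its stroke #ff8800 means engrave at S282, F3762. After flipping Y the toolpath is (144.468,67.037) → (33.037,120.174) → (63.654,41.761) → (106.055,164.235) → (102.265,103.724) → (90.742,122.313) → (144.468,67.037), returning to the start.

Shape 4 is a rectangle drawn with `<rect>`. Its stroke #ff8800 means engrave at S282, F3762. After flipping Y the toolpath is (28.716,107.901) → (43.398,107.901) → (43.398,36.591) → (28.716,36.591) → (28.716,107.901), returning to the start.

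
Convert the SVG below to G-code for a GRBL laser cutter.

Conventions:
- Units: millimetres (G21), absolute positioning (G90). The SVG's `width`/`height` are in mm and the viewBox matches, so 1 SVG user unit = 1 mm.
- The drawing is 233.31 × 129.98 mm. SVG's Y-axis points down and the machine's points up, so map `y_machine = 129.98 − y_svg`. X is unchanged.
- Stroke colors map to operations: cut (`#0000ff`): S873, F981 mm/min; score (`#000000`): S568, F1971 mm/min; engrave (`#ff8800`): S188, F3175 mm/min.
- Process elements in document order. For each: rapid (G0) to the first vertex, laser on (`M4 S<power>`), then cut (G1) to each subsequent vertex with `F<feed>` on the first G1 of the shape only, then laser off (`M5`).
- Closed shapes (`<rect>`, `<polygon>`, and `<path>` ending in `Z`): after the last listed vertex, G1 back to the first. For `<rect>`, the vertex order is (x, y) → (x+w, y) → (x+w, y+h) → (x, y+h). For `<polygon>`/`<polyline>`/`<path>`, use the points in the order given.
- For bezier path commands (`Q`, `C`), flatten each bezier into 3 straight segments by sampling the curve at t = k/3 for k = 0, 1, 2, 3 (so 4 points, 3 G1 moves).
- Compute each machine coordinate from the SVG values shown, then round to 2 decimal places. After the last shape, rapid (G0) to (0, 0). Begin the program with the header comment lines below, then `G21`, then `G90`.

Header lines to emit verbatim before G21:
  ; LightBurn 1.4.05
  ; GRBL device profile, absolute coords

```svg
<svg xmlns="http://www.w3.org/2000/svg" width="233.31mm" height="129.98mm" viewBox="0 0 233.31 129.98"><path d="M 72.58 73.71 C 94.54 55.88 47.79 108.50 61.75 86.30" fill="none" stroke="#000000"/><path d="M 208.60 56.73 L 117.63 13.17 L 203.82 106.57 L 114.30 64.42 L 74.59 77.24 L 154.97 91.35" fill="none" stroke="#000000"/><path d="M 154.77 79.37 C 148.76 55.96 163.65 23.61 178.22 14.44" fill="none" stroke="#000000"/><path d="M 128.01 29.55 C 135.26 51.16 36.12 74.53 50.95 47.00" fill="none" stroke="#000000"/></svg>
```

; LightBurn 1.4.05
; GRBL device profile, absolute coords
G21
G90
G0 X72.58 Y56.27
M4 S568
G1 X76.43 Y56.00 F1971
G1 X63.23 Y41.04
G1 X61.75 Y43.68
M5
G0 X208.60 Y73.25
M4 S568
G1 X117.63 Y116.81 F1971
G1 X203.82 Y23.41
G1 X114.30 Y65.56
G1 X74.59 Y52.74
G1 X154.97 Y38.63
M5
G0 X154.77 Y50.61
M4 S568
G1 X154.94 Y75.81 F1971
G1 X164.33 Y99.83
G1 X178.22 Y115.54
M5
G0 X128.01 Y100.43
M4 S568
G1 X107.96 Y80.18 F1971
G1 X65.95 Y70.47
G1 X50.95 Y82.98
M5
G0 X0.00 Y0.00

1 u = 1 mm; y_m = 129.98 − y.

[1] `<path>` cubic bezier, #000000→score S568 F1971: (72.58,56.27) → (76.43,56.00) → (63.23,41.04) → (61.75,43.68)

[2] `<path>` open polyline, #000000→score S568 F1971: (208.60,73.25) → (117.63,116.81) → (203.82,23.41) → (114.30,65.56) → (74.59,52.74) → (154.97,38.63)

[3] `<path>` cubic bezier, #000000→score S568 F1971: (154.77,50.61) → (154.94,75.81) → (164.33,99.83) → (178.22,115.54)

[4] `<path>` cubic bezier, #000000→score S568 F1971: (128.01,100.43) → (107.96,80.18) → (65.95,70.47) → (50.95,82.98)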